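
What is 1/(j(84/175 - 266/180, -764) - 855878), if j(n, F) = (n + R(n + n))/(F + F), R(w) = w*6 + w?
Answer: -45840/39233447071 ≈ -1.1684e-6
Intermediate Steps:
R(w) = 7*w (R(w) = 6*w + w = 7*w)
j(n, F) = 15*n/(2*F) (j(n, F) = (n + 7*(n + n))/(F + F) = (n + 7*(2*n))/((2*F)) = (n + 14*n)*(1/(2*F)) = (15*n)*(1/(2*F)) = 15*n/(2*F))
1/(j(84/175 - 266/180, -764) - 855878) = 1/((15/2)*(84/175 - 266/180)/(-764) - 855878) = 1/((15/2)*(84*(1/175) - 266*1/180)*(-1/764) - 855878) = 1/((15/2)*(12/25 - 133/90)*(-1/764) - 855878) = 1/((15/2)*(-449/450)*(-1/764) - 855878) = 1/(449/45840 - 855878) = 1/(-39233447071/45840) = -45840/39233447071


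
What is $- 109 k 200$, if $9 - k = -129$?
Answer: $-3008400$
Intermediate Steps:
$k = 138$ ($k = 9 - -129 = 9 + 129 = 138$)
$- 109 k 200 = \left(-109\right) 138 \cdot 200 = \left(-15042\right) 200 = -3008400$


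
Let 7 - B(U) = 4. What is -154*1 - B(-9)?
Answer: -157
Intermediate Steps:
B(U) = 3 (B(U) = 7 - 1*4 = 7 - 4 = 3)
-154*1 - B(-9) = -154*1 - 1*3 = -154 - 3 = -157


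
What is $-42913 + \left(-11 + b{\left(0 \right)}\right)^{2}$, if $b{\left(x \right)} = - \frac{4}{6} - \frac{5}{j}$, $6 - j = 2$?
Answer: $- \frac{6155447}{144} \approx -42746.0$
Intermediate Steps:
$j = 4$ ($j = 6 - 2 = 4$)
$b{\left(x \right)} = - \frac{23}{12}$ ($b{\left(x \right)} = - \frac{4}{6} - \frac{5}{4} = \left(-4\right) \frac{1}{6} - \frac{5}{4} = - \frac{2}{3} - \frac{5}{4} = - \frac{23}{12}$)
$-42913 + \left(-11 + b{\left(0 \right)}\right)^{2} = -42913 + \left(-11 - \frac{23}{12}\right)^{2} = -42913 + \left(- \frac{155}{12}\right)^{2} = -42913 + \frac{24025}{144} = - \frac{6155447}{144}$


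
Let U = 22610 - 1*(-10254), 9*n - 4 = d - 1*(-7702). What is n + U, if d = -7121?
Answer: 32929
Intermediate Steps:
n = 65 (n = 4/9 + (-7121 - 1*(-7702))/9 = 4/9 + (-7121 + 7702)/9 = 4/9 + (⅑)*581 = 4/9 + 581/9 = 65)
U = 32864 (U = 22610 + 10254 = 32864)
n + U = 65 + 32864 = 32929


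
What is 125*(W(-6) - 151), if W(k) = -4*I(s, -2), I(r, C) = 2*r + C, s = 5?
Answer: -22875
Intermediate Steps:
I(r, C) = C + 2*r
W(k) = -32 (W(k) = -4*(-2 + 2*5) = -4*(-2 + 10) = -4*8 = -32)
125*(W(-6) - 151) = 125*(-32 - 151) = 125*(-183) = -22875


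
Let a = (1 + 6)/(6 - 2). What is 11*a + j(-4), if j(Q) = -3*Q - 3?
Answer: 113/4 ≈ 28.250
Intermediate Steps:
j(Q) = -3 - 3*Q
a = 7/4 ≈ 1.7500
11*a + j(-4) = 11*(7/4) + (-3 - 3*(-4)) = 77/4 + (-3 + 12) = 77/4 + 9 = 113/4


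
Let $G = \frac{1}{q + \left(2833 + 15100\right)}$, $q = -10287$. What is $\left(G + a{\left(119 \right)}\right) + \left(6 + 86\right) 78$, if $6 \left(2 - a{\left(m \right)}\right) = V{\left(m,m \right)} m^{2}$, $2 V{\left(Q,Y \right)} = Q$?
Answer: $- \frac{6113064923}{45876} \approx -1.3325 \cdot 10^{5}$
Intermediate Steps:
$V{\left(Q,Y \right)} = \frac{Q}{2}$
$a{\left(m \right)} = 2 - \frac{m^{3}}{12}$ ($a{\left(m \right)} = 2 - \frac{\frac{m}{2} m^{2}}{6} = 2 - \frac{\frac{1}{2} m^{3}}{6} = 2 - \frac{m^{3}}{12}$)
$G = \frac{1}{7646}$ ($G = \frac{1}{-10287 + \left(2833 + 15100\right)} = \frac{1}{-10287 + 17933} = \frac{1}{7646} \approx 0.00013079$)
$\left(G + a{\left(119 \right)}\right) + \left(6 + 86\right) 78 = \left(\frac{1}{7646} + \left(2 - \frac{119^{3}}{12}\right)\right) + \left(6 + 86\right) 78 = \left(\frac{1}{7646} + \left(2 - \frac{1685159}{12}\right)\right) + 92 \cdot 78 = \left(\frac{1}{7646} + \left(2 - \frac{1685159}{12}\right)\right) + 7176 = \left(\frac{1}{7646} - \frac{1685135}{12}\right) + 7176 = - \frac{6442271099}{45876} + 7176 = - \frac{6113064923}{45876}$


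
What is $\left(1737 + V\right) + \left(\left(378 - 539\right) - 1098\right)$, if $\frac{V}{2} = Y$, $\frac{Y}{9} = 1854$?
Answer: $33850$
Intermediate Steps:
$Y = 16686$ ($Y = 9 \cdot 1854 = 16686$)
$V = 33372$ ($V = 2 \cdot 16686 = 33372$)
$\left(1737 + V\right) + \left(\left(378 - 539\right) - 1098\right) = \left(1737 + 33372\right) + \left(\left(378 - 539\right) - 1098\right) = 35109 - 1259 = 33850$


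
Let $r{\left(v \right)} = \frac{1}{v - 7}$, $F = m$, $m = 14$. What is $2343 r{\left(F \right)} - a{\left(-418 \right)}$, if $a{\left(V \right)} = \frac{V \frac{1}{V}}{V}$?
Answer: $\frac{979381}{2926} \approx 334.72$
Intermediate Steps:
$a{\left(V \right)} = \frac{1}{V}$ ($a{\left(V \right)} = 1 \frac{1}{V} = \frac{1}{V}$)
$F = 14$
$r{\left(v \right)} = \frac{1}{-7 + v}$
$2343 r{\left(F \right)} - a{\left(-418 \right)} = \frac{2343}{-7 + 14} - \frac{1}{-418} = \frac{2343}{7} - - \frac{1}{418} = 2343 \cdot \frac{1}{7} + \frac{1}{418} = \frac{2343}{7} + \frac{1}{418} = \frac{979381}{2926}$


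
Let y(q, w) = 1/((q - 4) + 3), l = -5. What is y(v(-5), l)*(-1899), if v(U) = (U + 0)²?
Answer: -633/8 ≈ -79.125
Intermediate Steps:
v(U) = U²
y(q, w) = 1/(-1 + q) (y(q, w) = 1/((-4 + q) + 3) = 1/(-1 + q))
y(v(-5), l)*(-1899) = -1899/(-1 + (-5)²) = -1899/(-1 + 25) = -1899/24 = (1/24)*(-1899) = -633/8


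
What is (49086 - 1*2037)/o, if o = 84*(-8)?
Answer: -15683/224 ≈ -70.013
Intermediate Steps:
o = -672
(49086 - 1*2037)/o = (49086 - 1*2037)/(-672) = (49086 - 2037)*(-1/672) = 47049*(-1/672) = -15683/224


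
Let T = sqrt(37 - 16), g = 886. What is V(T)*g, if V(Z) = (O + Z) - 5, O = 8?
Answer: 2658 + 886*sqrt(21) ≈ 6718.2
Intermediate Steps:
T = sqrt(21) ≈ 4.5826
V(Z) = 3 + Z (V(Z) = (8 + Z) - 5 = 3 + Z)
V(T)*g = (3 + sqrt(21))*886 = 2658 + 886*sqrt(21)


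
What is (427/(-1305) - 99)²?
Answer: 16801862884/1703025 ≈ 9865.9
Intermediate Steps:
(427/(-1305) - 99)² = (427*(-1/1305) - 99)² = (-427/1305 - 99)² = (-129622/1305)² = 16801862884/1703025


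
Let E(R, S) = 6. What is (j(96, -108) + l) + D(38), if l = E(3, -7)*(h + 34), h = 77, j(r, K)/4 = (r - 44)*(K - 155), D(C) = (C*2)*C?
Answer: -51150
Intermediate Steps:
D(C) = 2*C² (D(C) = (2*C)*C = 2*C²)
j(r, K) = 4*(-155 + K)*(-44 + r) (j(r, K) = 4*((r - 44)*(K - 155)) = 4*((-44 + r)*(-155 + K)) = 4*((-155 + K)*(-44 + r)) = 4*(-155 + K)*(-44 + r))
l = 666 (l = 6*(77 + 34) = 6*111 = 666)
(j(96, -108) + l) + D(38) = ((27280 - 620*96 - 176*(-108) + 4*(-108)*96) + 666) + 2*38² = ((27280 - 59520 + 19008 - 41472) + 666) + 2*1444 = (-54704 + 666) + 2888 = -54038 + 2888 = -51150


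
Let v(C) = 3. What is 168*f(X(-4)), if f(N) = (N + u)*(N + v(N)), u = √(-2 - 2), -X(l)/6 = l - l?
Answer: 1008*I ≈ 1008.0*I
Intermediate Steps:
X(l) = 0 (X(l) = -6*(l - l) = -6*0 = 0)
u = 2*I (u = √(-4) = 2*I ≈ 2.0*I)
f(N) = (3 + N)*(N + 2*I) (f(N) = (N + 2*I)*(N + 3) = (N + 2*I)*(3 + N) = (3 + N)*(N + 2*I))
168*f(X(-4)) = 168*(0² + 6*I + 0*(3 + 2*I)) = 168*(0 + 6*I + 0) = 168*(6*I) = 1008*I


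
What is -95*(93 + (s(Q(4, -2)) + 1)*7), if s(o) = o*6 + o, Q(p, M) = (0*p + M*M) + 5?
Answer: -51395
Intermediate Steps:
Q(p, M) = 5 + M**2 (Q(p, M) = (0 + M**2) + 5 = M**2 + 5 = 5 + M**2)
s(o) = 7*o (s(o) = 6*o + o = 7*o)
-95*(93 + (s(Q(4, -2)) + 1)*7) = -95*(93 + (7*(5 + (-2)**2) + 1)*7) = -95*(93 + (7*(5 + 4) + 1)*7) = -95*(93 + (7*9 + 1)*7) = -95*(93 + (63 + 1)*7) = -95*(93 + 64*7) = -95*(93 + 448) = -95*541 = -51395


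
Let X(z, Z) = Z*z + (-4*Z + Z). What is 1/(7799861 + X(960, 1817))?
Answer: 1/9538730 ≈ 1.0484e-7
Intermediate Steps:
X(z, Z) = -3*Z + Z*z (X(z, Z) = Z*z - 3*Z = -3*Z + Z*z)
1/(7799861 + X(960, 1817)) = 1/(7799861 + 1817*(-3 + 960)) = 1/(7799861 + 1817*957) = 1/(7799861 + 1738869) = 1/9538730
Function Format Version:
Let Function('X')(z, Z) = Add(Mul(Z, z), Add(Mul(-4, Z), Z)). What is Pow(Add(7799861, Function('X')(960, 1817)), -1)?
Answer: Rational(1, 9538730) ≈ 1.0484e-7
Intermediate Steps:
Function('X')(z, Z) = Add(Mul(-3, Z), Mul(Z, z)) (Function('X')(z, Z) = Add(Mul(Z, z), Mul(-3, Z)) = Add(Mul(-3, Z), Mul(Z, z)))
Pow(Add(7799861, Function('X')(960, 1817)), -1) = Pow(Add(7799861, Mul(1817, Add(-3, 960))), -1) = Pow(Add(7799861, Mul(1817, 957)), -1) = Pow(Add(7799861, 1738869), -1) = Pow(9538730, -1) = Rational(1, 9538730)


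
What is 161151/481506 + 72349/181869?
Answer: 21381616271/29190338238 ≈ 0.73249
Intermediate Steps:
161151/481506 + 72349/181869 = 161151*(1/481506) + 72349*(1/181869) = 53717/160502 + 72349/181869 = 21381616271/29190338238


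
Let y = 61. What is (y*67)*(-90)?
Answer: -367830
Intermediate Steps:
(y*67)*(-90) = (61*67)*(-90) = 4087*(-90) = -367830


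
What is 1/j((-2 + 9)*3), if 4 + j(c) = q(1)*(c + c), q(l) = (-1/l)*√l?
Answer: -1/46 ≈ -0.021739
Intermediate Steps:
q(l) = -1/√l
j(c) = -4 - 2*c (j(c) = -4 + (-1/√1)*(c + c) = -4 + (-1*1)*(2*c) = -4 - 2*c)
1/j((-2 + 9)*3) = 1/(-4 - 2*(-2 + 9)*3) = 1/(-4 - 14*3) = 1/(-4 - 2*21) = 1/(-4 - 42) = 1/(-46) = -1/46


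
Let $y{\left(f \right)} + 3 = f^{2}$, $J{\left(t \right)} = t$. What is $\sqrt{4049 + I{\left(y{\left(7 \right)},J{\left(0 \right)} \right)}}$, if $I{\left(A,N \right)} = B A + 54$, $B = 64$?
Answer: $9 \sqrt{87} \approx 83.946$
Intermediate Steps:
$y{\left(f \right)} = -3 + f^{2}$
$I{\left(A,N \right)} = 54 + 64 A$ ($I{\left(A,N \right)} = 64 A + 54 = 54 + 64 A$)
$\sqrt{4049 + I{\left(y{\left(7 \right)},J{\left(0 \right)} \right)}} = \sqrt{4049 + \left(54 + 64 \left(-3 + 7^{2}\right)\right)} = \sqrt{4049 + \left(54 + 64 \left(-3 + 49\right)\right)} = \sqrt{4049 + \left(54 + 64 \cdot 46\right)} = \sqrt{4049 + \left(54 + 2944\right)} = \sqrt{4049 + 2998} = \sqrt{7047} = 9 \sqrt{87}$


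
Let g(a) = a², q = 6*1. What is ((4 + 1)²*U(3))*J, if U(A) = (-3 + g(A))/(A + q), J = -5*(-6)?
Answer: 500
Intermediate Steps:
q = 6
J = 30
U(A) = (-3 + A²)/(6 + A) (U(A) = (-3 + A²)/(A + 6) = (-3 + A²)/(6 + A))
((4 + 1)²*U(3))*J = ((4 + 1)²*((-3 + 3²)/(6 + 3)))*30 = (5²*((-3 + 9)/9))*30 = (25*((⅑)*6))*30 = (25*(⅔))*30 = (50/3)*30 = 500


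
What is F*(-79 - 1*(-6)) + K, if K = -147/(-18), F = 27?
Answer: -11777/6 ≈ -1962.8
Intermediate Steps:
K = 49/6 (K = -147*(-1/18) = 49/6 ≈ 8.1667)
F*(-79 - 1*(-6)) + K = 27*(-79 - 1*(-6)) + 49/6 = 27*(-79 + 6) + 49/6 = 27*(-73) + 49/6 = -1971 + 49/6 = -11777/6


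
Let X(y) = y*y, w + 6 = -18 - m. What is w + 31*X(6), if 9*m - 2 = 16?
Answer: 1090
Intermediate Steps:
m = 2 (m = 2/9 + (⅑)*16 = 2/9 + 16/9 = 2)
w = -26 (w = -6 + (-18 - 1*2) = -6 + (-18 - 2) = -6 - 20 = -26)
X(y) = y²
w + 31*X(6) = -26 + 31*6² = -26 + 31*36 = -26 + 1116 = 1090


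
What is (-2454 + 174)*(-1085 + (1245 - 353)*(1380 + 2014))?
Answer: -6900107640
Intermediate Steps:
(-2454 + 174)*(-1085 + (1245 - 353)*(1380 + 2014)) = -2280*(-1085 + 892*3394) = -2280*(-1085 + 3027448) = -2280*3026363 = -6900107640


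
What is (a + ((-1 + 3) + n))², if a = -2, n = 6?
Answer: 36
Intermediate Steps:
(a + ((-1 + 3) + n))² = (-2 + ((-1 + 3) + 6))² = (-2 + (2 + 6))² = (-2 + 8)² = 6² = 36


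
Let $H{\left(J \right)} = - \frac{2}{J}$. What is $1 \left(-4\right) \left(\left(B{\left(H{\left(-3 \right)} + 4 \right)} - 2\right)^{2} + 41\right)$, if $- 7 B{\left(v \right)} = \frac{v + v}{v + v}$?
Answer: $- \frac{8936}{49} \approx -182.37$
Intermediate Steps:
$B{\left(v \right)} = - \frac{1}{7}$ ($B{\left(v \right)} = - \frac{\left(v + v\right) \frac{1}{v + v}}{7} = - \frac{2 v \frac{1}{2 v}}{7} = \left(- \frac{1}{7}\right) 1 = - \frac{1}{7}$)
$1 \left(-4\right) \left(\left(B{\left(H{\left(-3 \right)} + 4 \right)} - 2\right)^{2} + 41\right) = 1 \left(-4\right) \left(\left(- \frac{1}{7} - 2\right)^{2} + 41\right) = - 4 \left(\left(- \frac{15}{7}\right)^{2} + 41\right) = - 4 \left(\frac{225}{49} + 41\right) = \left(-4\right) \frac{2234}{49} = - \frac{8936}{49}$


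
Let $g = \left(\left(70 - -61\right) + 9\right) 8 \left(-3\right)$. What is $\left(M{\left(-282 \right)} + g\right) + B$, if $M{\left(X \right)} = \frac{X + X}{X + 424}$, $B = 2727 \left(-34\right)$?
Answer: $- \frac{6821820}{71} \approx -96082.0$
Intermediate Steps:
$g = -3360$ ($g = \left(\left(70 + 61\right) + 9\right) \left(-24\right) = \left(131 + 9\right) \left(-24\right) = 140 \left(-24\right) = -3360$)
$B = -92718$
$M{\left(X \right)} = \frac{2 X}{424 + X}$
$\left(M{\left(-282 \right)} + g\right) + B = \left(2 \left(-282\right) \frac{1}{424 - 282} - 3360\right) - 92718 = \left(2 \left(-282\right) \frac{1}{142} - 3360\right) - 92718 = \left(- \frac{282}{71} - 3360\right) - 92718 = - \frac{238842}{71} - 92718 = - \frac{6821820}{71}$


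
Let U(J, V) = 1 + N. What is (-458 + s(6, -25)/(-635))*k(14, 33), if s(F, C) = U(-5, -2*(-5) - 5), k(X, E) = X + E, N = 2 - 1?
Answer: -13669104/635 ≈ -21526.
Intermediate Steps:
N = 1
k(X, E) = E + X
U(J, V) = 2 (U(J, V) = 1 + 1 = 2)
s(F, C) = 2
(-458 + s(6, -25)/(-635))*k(14, 33) = (-458 + 2/(-635))*(33 + 14) = (-458 + 2*(-1/635))*47 = (-458 - 2/635)*47 = -290832/635*47 = -13669104/635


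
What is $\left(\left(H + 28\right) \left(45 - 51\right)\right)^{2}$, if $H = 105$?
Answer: $636804$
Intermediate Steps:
$\left(\left(H + 28\right) \left(45 - 51\right)\right)^{2} = \left(\left(105 + 28\right) \left(45 - 51\right)\right)^{2} = \left(133 \left(-6\right)\right)^{2} = \left(-798\right)^{2} = 636804$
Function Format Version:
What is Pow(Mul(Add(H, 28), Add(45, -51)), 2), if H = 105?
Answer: 636804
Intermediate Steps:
Pow(Mul(Add(H, 28), Add(45, -51)), 2) = Pow(Mul(Add(105, 28), Add(45, -51)), 2) = Pow(Mul(133, -6), 2) = Pow(-798, 2) = 636804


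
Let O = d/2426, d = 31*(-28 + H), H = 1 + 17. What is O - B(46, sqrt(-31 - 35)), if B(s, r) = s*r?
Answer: -155/1213 - 46*I*sqrt(66) ≈ -0.12778 - 373.71*I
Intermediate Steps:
H = 18
B(s, r) = r*s
d = -310 (d = 31*(-28 + 18) = 31*(-10) = -310)
O = -155/1213 (O = -310/2426 = -310*1/2426 = -155/1213 ≈ -0.12778)
O - B(46, sqrt(-31 - 35)) = -155/1213 - sqrt(-31 - 35)*46 = -155/1213 - sqrt(-66)*46 = -155/1213 - I*sqrt(66)*46 = -155/1213 - 46*I*sqrt(66)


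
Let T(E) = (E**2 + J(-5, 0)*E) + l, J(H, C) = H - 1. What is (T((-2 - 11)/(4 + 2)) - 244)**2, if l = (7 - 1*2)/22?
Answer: 8015083729/156816 ≈ 51111.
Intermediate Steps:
l = 5/22 (l = (7 - 2)*(1/22) = 5*(1/22) = 5/22 ≈ 0.22727)
J(H, C) = -1 + H
T(E) = 5/22 + E**2 - 6*E (T(E) = (E**2 + (-1 - 5)*E) + 5/22 = (E**2 - 6*E) + 5/22 = 5/22 + E**2 - 6*E)
(T((-2 - 11)/(4 + 2)) - 244)**2 = ((5/22 + ((-2 - 11)/(4 + 2))**2 - 6*(-2 - 11)/(4 + 2)) - 244)**2 = ((5/22 + (-13/6)**2 - (-78)/6) - 244)**2 = ((5/22 + (-13*1/6)**2 - (-78)/6) - 244)**2 = ((5/22 + (-13/6)**2 - 6*(-13/6)) - 244)**2 = ((5/22 + 169/36 + 13) - 244)**2 = (7097/396 - 244)**2 = (-89527/396)**2 = 8015083729/156816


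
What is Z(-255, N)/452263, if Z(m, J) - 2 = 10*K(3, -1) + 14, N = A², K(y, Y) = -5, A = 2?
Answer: -34/452263 ≈ -7.5178e-5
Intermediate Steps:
N = 4 (N = 2² = 4)
Z(m, J) = -34 (Z(m, J) = 2 + (10*(-5) + 14) = 2 + (-50 + 14) = 2 - 36 = -34)
Z(-255, N)/452263 = -34/452263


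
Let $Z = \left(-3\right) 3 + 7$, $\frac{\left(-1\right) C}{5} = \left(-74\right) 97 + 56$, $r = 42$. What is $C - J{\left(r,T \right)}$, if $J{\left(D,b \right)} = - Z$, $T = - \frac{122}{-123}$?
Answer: $35608$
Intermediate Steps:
$C = 35610$ ($C = - 5 \left(\left(-74\right) 97 + 56\right) = - 5 \left(-7178 + 56\right) = \left(-5\right) \left(-7122\right) = 35610$)
$Z = -2$ ($Z = -9 + 7 = -2$)
$T = \frac{122}{123}$ ($T = \left(-122\right) \left(- \frac{1}{123}\right) = \frac{122}{123} \approx 0.99187$)
$J{\left(D,b \right)} = 2$ ($J{\left(D,b \right)} = \left(-1\right) \left(-2\right) = 2$)
$C - J{\left(r,T \right)} = 35610 - 2 = 35608$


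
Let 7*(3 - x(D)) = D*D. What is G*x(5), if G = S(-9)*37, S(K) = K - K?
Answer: 0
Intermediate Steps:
S(K) = 0
x(D) = 3 - D²/7 (x(D) = 3 - D*D/7 = 3 - D²/7)
G = 0 (G = 0*37 = 0)
G*x(5) = 0*(3 - ⅐*5²) = 0*(3 - ⅐*25) = 0*(3 - 25/7) = 0*(-4/7) = 0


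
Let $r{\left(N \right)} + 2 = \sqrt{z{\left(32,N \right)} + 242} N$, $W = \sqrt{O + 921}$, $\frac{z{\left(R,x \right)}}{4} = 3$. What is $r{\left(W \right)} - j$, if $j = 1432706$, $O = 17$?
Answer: $-1432708 + 2 \sqrt{59563} \approx -1.4322 \cdot 10^{6}$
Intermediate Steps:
$z{\left(R,x \right)} = 12$ ($z{\left(R,x \right)} = 4 \cdot 3 = 12$)
$W = \sqrt{938}$ ($W = \sqrt{17 + 921} = \sqrt{938} \approx 30.627$)
$r{\left(N \right)} = -2 + N \sqrt{254}$ ($r{\left(N \right)} = -2 + \sqrt{12 + 242} N = -2 + \sqrt{254} N = -2 + N \sqrt{254}$)
$r{\left(W \right)} - j = \left(-2 + \sqrt{938} \sqrt{254}\right) - 1432706 = \left(-2 + 2 \sqrt{59563}\right) - 1432706 = -1432708 + 2 \sqrt{59563}$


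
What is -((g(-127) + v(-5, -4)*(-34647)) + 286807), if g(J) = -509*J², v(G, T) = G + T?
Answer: 7611031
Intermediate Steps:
-((g(-127) + v(-5, -4)*(-34647)) + 286807) = -((-509*(-127)² + (-5 - 4)*(-34647)) + 286807) = -((-509*16129 - 9*(-34647)) + 286807) = -((-8209661 + 311823) + 286807) = -(-7897838 + 286807) = -1*(-7611031) = 7611031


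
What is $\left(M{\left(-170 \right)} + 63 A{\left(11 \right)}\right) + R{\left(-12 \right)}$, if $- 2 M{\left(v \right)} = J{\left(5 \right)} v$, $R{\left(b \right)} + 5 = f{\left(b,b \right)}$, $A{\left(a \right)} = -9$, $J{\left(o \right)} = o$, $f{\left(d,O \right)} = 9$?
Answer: $-138$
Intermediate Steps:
$R{\left(b \right)} = 4$ ($R{\left(b \right)} = -5 + 9 = 4$)
$M{\left(v \right)} = - \frac{5 v}{2}$
$\left(M{\left(-170 \right)} + 63 A{\left(11 \right)}\right) + R{\left(-12 \right)} = \left(\left(- \frac{5}{2}\right) \left(-170\right) + 63 \left(-9\right)\right) + 4 = \left(425 - 567\right) + 4 = -142 + 4 = -138$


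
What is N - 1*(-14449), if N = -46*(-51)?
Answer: 16795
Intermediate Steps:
N = 2346
N - 1*(-14449) = 2346 - 1*(-14449) = 2346 + 14449 = 16795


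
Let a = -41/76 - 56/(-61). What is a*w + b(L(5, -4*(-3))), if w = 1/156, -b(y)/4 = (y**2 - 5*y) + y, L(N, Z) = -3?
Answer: -1557651/18544 ≈ -83.998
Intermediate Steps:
b(y) = -4*y**2 + 16*y (b(y) = -4*((y**2 - 5*y) + y) = -4*(y**2 - 4*y) = -4*y**2 + 16*y)
a = 1755/4636 (a = -41*1/76 - 56*(-1/61) = -41/76 + 56/61 = 1755/4636 ≈ 0.37856)
w = 1/156 ≈ 0.0064103
a*w + b(L(5, -4*(-3))) = (1755/4636)*(1/156) + 4*(-3)*(4 - 1*(-3)) = 45/18544 + 4*(-3)*(4 + 3) = 45/18544 + 4*(-3)*7 = 45/18544 - 84 = -1557651/18544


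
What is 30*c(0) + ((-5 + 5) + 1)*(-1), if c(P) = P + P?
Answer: -1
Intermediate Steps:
c(P) = 2*P
30*c(0) + ((-5 + 5) + 1)*(-1) = 30*(2*0) + ((-5 + 5) + 1)*(-1) = 30*0 + (0 + 1)*(-1) = 0 + 1*(-1) = 0 - 1 = -1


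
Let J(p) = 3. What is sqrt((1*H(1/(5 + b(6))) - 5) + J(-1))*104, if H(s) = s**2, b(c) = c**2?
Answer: 104*I*sqrt(3361)/41 ≈ 147.06*I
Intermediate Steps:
sqrt((1*H(1/(5 + b(6))) - 5) + J(-1))*104 = sqrt((1*(1/(5 + 6**2))**2 - 5) + 3)*104 = sqrt((1*(1/(5 + 36))**2 - 5) + 3)*104 = sqrt((1*(1/41)**2 - 5) + 3)*104 = sqrt((1*(1/1681) - 5) + 3)*104 = sqrt((1/1681 - 5) + 3)*104 = sqrt(-8404/1681 + 3)*104 = sqrt(-3361/1681)*104 = (I*sqrt(3361)/41)*104 = 104*I*sqrt(3361)/41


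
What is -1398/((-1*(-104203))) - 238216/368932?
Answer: -6334647196/9610955299 ≈ -0.65911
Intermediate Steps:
-1398/((-1*(-104203))) - 238216/368932 = -1398/104203 - 238216*1/368932 = -1398*1/104203 - 59554/92233 = -1398/104203 - 59554/92233 = -6334647196/9610955299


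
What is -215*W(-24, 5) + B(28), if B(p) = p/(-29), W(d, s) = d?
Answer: 149612/29 ≈ 5159.0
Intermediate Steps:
B(p) = -p/29 (B(p) = p*(-1/29) = -p/29)
-215*W(-24, 5) + B(28) = -215*(-24) - 1/29*28 = 5160 - 28/29 = 149612/29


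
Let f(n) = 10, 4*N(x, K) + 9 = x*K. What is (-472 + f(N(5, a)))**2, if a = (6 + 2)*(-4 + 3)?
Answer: 213444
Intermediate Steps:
a = -8 (a = 8*(-1) = -8)
N(x, K) = -9/4 + K*x/4 (N(x, K) = -9/4 + (x*K)/4 = -9/4 + (K*x)/4 = -9/4 + K*x/4)
(-472 + f(N(5, a)))**2 = (-472 + 10)**2 = (-462)**2 = 213444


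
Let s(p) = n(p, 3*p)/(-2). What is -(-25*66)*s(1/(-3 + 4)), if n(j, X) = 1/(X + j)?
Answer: -825/4 ≈ -206.25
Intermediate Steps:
s(p) = -1/(8*p) (s(p) = 1/((3*p + p)*(-2)) = -1/2/(4*p) = (1/(4*p))*(-1/2) = -1/(8*p))
-(-25*66)*s(1/(-3 + 4)) = -(-25*66)*(-1/(8*(1/(-3 + 4)))) = -(-1650)*(-1/(8*(1/1))) = -(-1650)*(-1/8/1) = -(-1650)*(-1/8*1) = -(-1650)*(-1)/8 = -1*825/4 = -825/4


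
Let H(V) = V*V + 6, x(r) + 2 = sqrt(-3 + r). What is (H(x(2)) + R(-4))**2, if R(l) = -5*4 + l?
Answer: 209 + 120*I ≈ 209.0 + 120.0*I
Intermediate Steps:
R(l) = -20 + l
x(r) = -2 + sqrt(-3 + r)
H(V) = 6 + V**2 (H(V) = V**2 + 6 = 6 + V**2)
(H(x(2)) + R(-4))**2 = ((6 + (-2 + sqrt(-3 + 2))**2) + (-20 - 4))**2 = ((6 + (-2 + sqrt(-1))**2) - 24)**2 = ((6 + (-2 + I)**2) - 24)**2 = (-18 + (-2 + I)**2)**2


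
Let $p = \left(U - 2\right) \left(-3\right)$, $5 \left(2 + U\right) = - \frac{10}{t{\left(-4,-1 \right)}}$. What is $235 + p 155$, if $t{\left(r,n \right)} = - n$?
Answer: $3025$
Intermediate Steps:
$U = -4$ ($U = -2 + \frac{\left(-10\right) \frac{1}{\left(-1\right) \left(-1\right)}}{5} = -2 + \frac{\left(-10\right) 1^{-1}}{5} = -2 + \frac{\left(-10\right) 1}{5} = -2 + \frac{1}{5} \left(-10\right) = -2 - 2 = -4$)
$p = 18$ ($p = \left(-4 - 2\right) \left(-3\right) = \left(-6\right) \left(-3\right) = 18$)
$235 + p 155 = 235 + 18 \cdot 155 = 235 + 2790 = 3025$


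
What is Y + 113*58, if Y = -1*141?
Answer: 6413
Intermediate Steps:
Y = -141
Y + 113*58 = -141 + 113*58 = -141 + 6554 = 6413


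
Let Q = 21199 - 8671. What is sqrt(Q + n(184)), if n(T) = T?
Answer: 2*sqrt(3178) ≈ 112.75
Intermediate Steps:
Q = 12528
sqrt(Q + n(184)) = sqrt(12528 + 184) = sqrt(12712) = 2*sqrt(3178)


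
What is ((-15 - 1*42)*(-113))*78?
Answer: 502398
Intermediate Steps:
((-15 - 1*42)*(-113))*78 = ((-15 - 42)*(-113))*78 = -57*(-113)*78 = 6441*78 = 502398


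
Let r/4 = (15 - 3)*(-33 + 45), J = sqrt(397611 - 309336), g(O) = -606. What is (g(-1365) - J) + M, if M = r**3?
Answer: 191102370 - 5*sqrt(3531) ≈ 1.9110e+8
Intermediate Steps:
J = 5*sqrt(3531) (J = sqrt(88275) = 5*sqrt(3531) ≈ 297.11)
r = 576 (r = 4*((15 - 3)*(-33 + 45)) = 4*(12*12) = 4*144 = 576)
M = 191102976 (M = 576**3 = 191102976)
(g(-1365) - J) + M = (-606 - 5*sqrt(3531)) + 191102976 = 191102370 - 5*sqrt(3531)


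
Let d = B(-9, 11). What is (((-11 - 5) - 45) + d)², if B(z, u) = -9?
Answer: 4900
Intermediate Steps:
d = -9
(((-11 - 5) - 45) + d)² = (((-11 - 5) - 45) - 9)² = ((-16 - 45) - 9)² = (-61 - 9)² = (-70)² = 4900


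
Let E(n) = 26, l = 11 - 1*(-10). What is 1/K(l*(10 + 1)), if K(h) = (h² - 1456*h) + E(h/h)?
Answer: -1/282949 ≈ -3.5342e-6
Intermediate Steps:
l = 21 (l = 11 + 10 = 21)
K(h) = 26 + h² - 1456*h (K(h) = (h² - 1456*h) + 26 = 26 + h² - 1456*h)
1/K(l*(10 + 1)) = 1/(26 + (21*(10 + 1))² - 30576*(10 + 1)) = 1/(26 + (21*11)² - 30576*11) = 1/(26 + 231² - 1456*231) = 1/(26 + 53361 - 336336) = 1/(-282949) = -1/282949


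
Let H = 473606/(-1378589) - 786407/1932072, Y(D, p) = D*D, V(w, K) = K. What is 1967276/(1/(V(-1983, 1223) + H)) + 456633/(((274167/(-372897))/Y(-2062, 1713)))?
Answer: -53517213190936963993112626919/20284803016701726 ≈ -2.6383e+12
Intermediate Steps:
Y(D, p) = D²
H = -1999172931355/2663533206408 (H = 473606*(-1/1378589) - 786407*1/1932072 = -473606/1378589 - 786407/1932072 = -1999172931355/2663533206408 ≈ -0.75057)
1967276/(1/(V(-1983, 1223) + H)) + 456633/(((274167/(-372897))/Y(-2062, 1713))) = 1967276/(1/(1223 - 1999172931355/2663533206408)) + 456633/(((274167/(-372897))/((-2062)²))) = 1967276/(1/(3255501938505629/2663533206408)) + 456633/(((274167*(-1/372897))/4251844)) = 1967276/(2663533206408/3255501938505629) + 456633/((-30463/41433*1/4251844)) = 1967276*(3255501938505629/2663533206408) + 456633/(-30463/176166652452) = 1601117707893899949151/665883301602 + 456633*(-176166652452/30463) = 1601117707893899949151/665883301602 - 80443507009114116/30463 = -53517213190936963993112626919/20284803016701726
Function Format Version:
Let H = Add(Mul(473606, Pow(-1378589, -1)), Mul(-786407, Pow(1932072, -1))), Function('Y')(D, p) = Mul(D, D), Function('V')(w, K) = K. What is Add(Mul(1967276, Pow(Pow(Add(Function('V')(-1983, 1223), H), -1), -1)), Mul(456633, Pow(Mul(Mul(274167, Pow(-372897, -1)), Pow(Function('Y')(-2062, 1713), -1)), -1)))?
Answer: Rational(-53517213190936963993112626919, 20284803016701726) ≈ -2.6383e+12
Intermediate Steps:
Function('Y')(D, p) = Pow(D, 2)
H = Rational(-1999172931355, 2663533206408) (H = Add(Mul(473606, Rational(-1, 1378589)), Mul(-786407, Rational(1, 1932072))) = Add(Rational(-473606, 1378589), Rational(-786407, 1932072)) = Rational(-1999172931355, 2663533206408) ≈ -0.75057)
Add(Mul(1967276, Pow(Pow(Add(Function('V')(-1983, 1223), H), -1), -1)), Mul(456633, Pow(Mul(Mul(274167, Pow(-372897, -1)), Pow(Function('Y')(-2062, 1713), -1)), -1))) = Add(Mul(1967276, Pow(Pow(Add(1223, Rational(-1999172931355, 2663533206408)), -1), -1)), Mul(456633, Pow(Mul(Mul(274167, Pow(-372897, -1)), Pow(Pow(-2062, 2), -1)), -1))) = Add(Mul(1967276, Pow(Pow(Rational(3255501938505629, 2663533206408), -1), -1)), Mul(456633, Pow(Mul(Mul(274167, Rational(-1, 372897)), Pow(4251844, -1)), -1))) = Add(Mul(1967276, Pow(Rational(2663533206408, 3255501938505629), -1)), Mul(456633, Pow(Mul(Rational(-30463, 41433), Rational(1, 4251844)), -1))) = Add(Mul(1967276, Rational(3255501938505629, 2663533206408)), Mul(456633, Pow(Rational(-30463, 176166652452), -1))) = Add(Rational(1601117707893899949151, 665883301602), Mul(456633, Rational(-176166652452, 30463))) = Add(Rational(1601117707893899949151, 665883301602), Rational(-80443507009114116, 30463)) = Rational(-53517213190936963993112626919, 20284803016701726)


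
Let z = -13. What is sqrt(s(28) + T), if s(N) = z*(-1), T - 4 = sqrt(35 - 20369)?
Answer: sqrt(17 + I*sqrt(20334)) ≈ 8.9612 + 7.9564*I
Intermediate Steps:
T = 4 + I*sqrt(20334) (T = 4 + sqrt(35 - 20369) = 4 + sqrt(-20334) = 4 + I*sqrt(20334) ≈ 4.0 + 142.6*I)
s(N) = 13 (s(N) = -13*(-1) = 13)
sqrt(s(28) + T) = sqrt(13 + (4 + I*sqrt(20334))) = sqrt(17 + I*sqrt(20334))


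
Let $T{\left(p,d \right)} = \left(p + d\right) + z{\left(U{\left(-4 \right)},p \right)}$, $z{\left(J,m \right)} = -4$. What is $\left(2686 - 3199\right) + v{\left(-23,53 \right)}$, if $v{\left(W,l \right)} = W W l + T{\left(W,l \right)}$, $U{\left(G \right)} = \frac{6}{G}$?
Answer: $27550$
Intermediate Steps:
$T{\left(p,d \right)} = -4 + d + p$ ($T{\left(p,d \right)} = \left(p + d\right) - 4 = \left(d + p\right) - 4 = -4 + d + p$)
$v{\left(W,l \right)} = -4 + W + l + l W^{2}$ ($v{\left(W,l \right)} = W W l + \left(-4 + l + W\right) = W^{2} l + \left(-4 + W + l\right) = l W^{2} + \left(-4 + W + l\right) = -4 + W + l + l W^{2}$)
$\left(2686 - 3199\right) + v{\left(-23,53 \right)} = \left(2686 - 3199\right) + \left(-4 - 23 + 53 + 53 \left(-23\right)^{2}\right) = -513 + \left(-4 - 23 + 53 + 53 \cdot 529\right) = -513 + \left(-4 - 23 + 53 + 28037\right) = -513 + 28063 = 27550$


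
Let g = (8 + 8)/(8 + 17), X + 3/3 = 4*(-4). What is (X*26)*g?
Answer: -7072/25 ≈ -282.88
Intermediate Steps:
X = -17 (X = -1 + 4*(-4) = -1 - 16 = -17)
g = 16/25 ≈ 0.64000
(X*26)*g = -17*26*(16/25) = -442*16/25 = -7072/25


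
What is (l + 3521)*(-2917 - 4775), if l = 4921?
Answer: -64935864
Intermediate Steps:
(l + 3521)*(-2917 - 4775) = (4921 + 3521)*(-2917 - 4775) = 8442*(-7692) = -64935864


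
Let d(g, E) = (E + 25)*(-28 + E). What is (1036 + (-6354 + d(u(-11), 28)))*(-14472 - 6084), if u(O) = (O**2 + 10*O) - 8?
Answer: 109316808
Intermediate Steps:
u(O) = -8 + O**2 + 10*O
d(g, E) = (-28 + E)*(25 + E) (d(g, E) = (25 + E)*(-28 + E) = (-28 + E)*(25 + E))
(1036 + (-6354 + d(u(-11), 28)))*(-14472 - 6084) = (1036 + (-6354 + (-700 + 28**2 - 3*28)))*(-14472 - 6084) = (1036 + (-6354 + (-700 + 784 - 84)))*(-20556) = (1036 + (-6354 + 0))*(-20556) = (1036 - 6354)*(-20556) = -5318*(-20556) = 109316808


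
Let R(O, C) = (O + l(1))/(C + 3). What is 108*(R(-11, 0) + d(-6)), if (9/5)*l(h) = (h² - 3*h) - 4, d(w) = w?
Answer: -1164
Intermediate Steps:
l(h) = -20/9 - 5*h/3 + 5*h²/9 (l(h) = 5*((h² - 3*h) - 4)/9 = 5*(-4 + h² - 3*h)/9 = -20/9 - 5*h/3 + 5*h²/9)
R(O, C) = (-10/3 + O)/(3 + C) (R(O, C) = (O + (-20/9 - 5/3*1 + (5/9)*1²))/(C + 3) = (O + (-20/9 - 5/3 + (5/9)*1))/(3 + C) = (O + (-20/9 - 5/3 + 5/9))/(3 + C) = (O - 10/3)/(3 + C) = (-10/3 + O)/(3 + C))
108*(R(-11, 0) + d(-6)) = 108*((-10/3 - 11)/(3 + 0) - 6) = 108*(-43/3/3 - 6) = 108*((⅓)*(-43/3) - 6) = 108*(-43/9 - 6) = 108*(-97/9) = -1164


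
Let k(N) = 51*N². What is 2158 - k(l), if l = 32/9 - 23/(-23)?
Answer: 29689/27 ≈ 1099.6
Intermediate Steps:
l = 41/9 (l = 32*(⅑) - 23*(-1/23) = 32/9 + 1 = 41/9 ≈ 4.5556)
2158 - k(l) = 2158 - 51*(41/9)² = 2158 - 51*1681/81 = 2158 - 1*28577/27 = 2158 - 28577/27 = 29689/27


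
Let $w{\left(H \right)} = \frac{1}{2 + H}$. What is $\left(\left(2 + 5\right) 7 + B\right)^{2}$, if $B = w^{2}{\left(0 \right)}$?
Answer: $\frac{38809}{16} \approx 2425.6$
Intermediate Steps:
$B = \frac{1}{4}$ ($B = \left(\frac{1}{2 + 0}\right)^{2} = \left(\frac{1}{2}\right)^{2} = \frac{1}{4} \approx 0.25$)
$\left(\left(2 + 5\right) 7 + B\right)^{2} = \left(\left(2 + 5\right) 7 + \frac{1}{4}\right)^{2} = \left(7 \cdot 7 + \frac{1}{4}\right)^{2} = \left(49 + \frac{1}{4}\right)^{2} = \left(\frac{197}{4}\right)^{2} = \frac{38809}{16}$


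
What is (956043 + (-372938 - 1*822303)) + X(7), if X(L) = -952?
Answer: -240150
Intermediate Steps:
(956043 + (-372938 - 1*822303)) + X(7) = (956043 + (-372938 - 1*822303)) - 952 = (956043 + (-372938 - 822303)) - 952 = (956043 - 1195241) - 952 = -239198 - 952 = -240150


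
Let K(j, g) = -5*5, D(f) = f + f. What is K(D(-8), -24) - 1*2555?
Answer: -2580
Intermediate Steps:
D(f) = 2*f
K(j, g) = -25
K(D(-8), -24) - 1*2555 = -25 - 1*2555 = -25 - 2555 = -2580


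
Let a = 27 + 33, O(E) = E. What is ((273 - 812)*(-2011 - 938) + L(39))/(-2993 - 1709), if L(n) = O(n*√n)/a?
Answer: -1589511/4702 - 13*√39/94040 ≈ -338.05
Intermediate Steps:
a = 60
L(n) = n^(3/2)/60 (L(n) = (n*√n)/60 = n^(3/2)*(1/60) = n^(3/2)/60)
((273 - 812)*(-2011 - 938) + L(39))/(-2993 - 1709) = ((273 - 812)*(-2011 - 938) + 39^(3/2)/60)/(-2993 - 1709) = (-539*(-2949) + (39*√39)/60)/(-4702) = (1589511 + 13*√39/20)*(-1/4702) = -1589511/4702 - 13*√39/94040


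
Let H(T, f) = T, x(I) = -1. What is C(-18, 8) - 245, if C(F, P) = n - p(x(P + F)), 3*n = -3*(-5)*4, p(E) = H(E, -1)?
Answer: -224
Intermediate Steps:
p(E) = E
n = 20 (n = (-3*(-5)*4)/3 = (15*4)/3 = (1/3)*60 = 20)
C(F, P) = 21 (C(F, P) = 20 - 1*(-1) = 20 + 1 = 21)
C(-18, 8) - 245 = 21 - 245 = -224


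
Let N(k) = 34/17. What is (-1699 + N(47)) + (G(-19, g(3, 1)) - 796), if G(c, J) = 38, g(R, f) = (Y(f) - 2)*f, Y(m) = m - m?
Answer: -2455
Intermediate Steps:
Y(m) = 0
g(R, f) = -2*f (g(R, f) = (0 - 2)*f = -2*f)
N(k) = 2 (N(k) = 34*(1/17) = 2)
(-1699 + N(47)) + (G(-19, g(3, 1)) - 796) = (-1699 + 2) + (38 - 796) = -1697 - 758 = -2455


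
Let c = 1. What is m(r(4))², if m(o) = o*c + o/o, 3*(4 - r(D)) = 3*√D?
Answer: 9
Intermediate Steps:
r(D) = 4 - √D
m(o) = 1 + o (m(o) = o*1 + o/o = o + 1 = 1 + o)
m(r(4))² = (1 + (4 - √4))² = (1 + (4 - 1*2))² = (1 + (4 - 2))² = (1 + 2)² = 3² = 9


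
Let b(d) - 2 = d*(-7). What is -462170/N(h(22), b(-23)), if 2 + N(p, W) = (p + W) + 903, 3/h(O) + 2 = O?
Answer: -9243400/21283 ≈ -434.31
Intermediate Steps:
h(O) = 3/(-2 + O)
b(d) = 2 - 7*d (b(d) = 2 + d*(-7) = 2 - 7*d)
N(p, W) = 901 + W + p (N(p, W) = -2 + ((p + W) + 903) = -2 + ((W + p) + 903) = -2 + (903 + W + p) = 901 + W + p)
-462170/N(h(22), b(-23)) = -462170/(901 + (2 - 7*(-23)) + 3/(-2 + 22)) = -462170/(901 + (2 + 161) + 3/20) = -462170/(901 + 163 + 3*(1/20)) = -462170/(901 + 163 + 3/20) = -462170/21283/20 = -462170*20/21283 = -9243400/21283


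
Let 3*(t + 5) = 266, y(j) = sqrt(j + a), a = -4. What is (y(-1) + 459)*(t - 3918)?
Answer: -1759959 - 11503*I*sqrt(5)/3 ≈ -1.76e+6 - 8573.8*I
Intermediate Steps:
y(j) = sqrt(-4 + j) (y(j) = sqrt(j - 4) = sqrt(-4 + j))
t = 251/3 (t = -5 + (1/3)*266 = -5 + 266/3 = 251/3 ≈ 83.667)
(y(-1) + 459)*(t - 3918) = (sqrt(-4 - 1) + 459)*(251/3 - 3918) = (sqrt(-5) + 459)*(-11503/3) = (I*sqrt(5) + 459)*(-11503/3) = (459 + I*sqrt(5))*(-11503/3) = -1759959 - 11503*I*sqrt(5)/3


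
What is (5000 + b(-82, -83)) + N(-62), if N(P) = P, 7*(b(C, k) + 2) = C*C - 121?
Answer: 41155/7 ≈ 5879.3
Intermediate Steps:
b(C, k) = -135/7 + C²/7 (b(C, k) = -2 + (C*C - 121)/7 = -2 + (C² - 121)/7 = -2 + (-121 + C²)/7 = -2 + (-121/7 + C²/7) = -135/7 + C²/7)
(5000 + b(-82, -83)) + N(-62) = (5000 + (-135/7 + (⅐)*(-82)²)) - 62 = (5000 + (-135/7 + (⅐)*6724)) - 62 = (5000 + (-135/7 + 6724/7)) - 62 = (5000 + 6589/7) - 62 = 41589/7 - 62 = 41155/7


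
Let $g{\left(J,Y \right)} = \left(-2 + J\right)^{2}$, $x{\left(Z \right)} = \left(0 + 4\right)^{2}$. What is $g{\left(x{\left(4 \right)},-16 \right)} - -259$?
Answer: $455$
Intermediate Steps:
$x{\left(Z \right)} = 16$ ($x{\left(Z \right)} = 4^{2} = 16$)
$g{\left(x{\left(4 \right)},-16 \right)} - -259 = \left(-2 + 16\right)^{2} - -259 = 14^{2} + 259 = 196 + 259 = 455$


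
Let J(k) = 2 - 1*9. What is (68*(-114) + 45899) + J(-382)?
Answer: 38140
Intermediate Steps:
J(k) = -7 (J(k) = 2 - 9 = -7)
(68*(-114) + 45899) + J(-382) = (68*(-114) + 45899) - 7 = (-7752 + 45899) - 7 = 38147 - 7 = 38140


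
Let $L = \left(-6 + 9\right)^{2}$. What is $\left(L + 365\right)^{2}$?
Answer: $139876$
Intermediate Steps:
$L = 9$ ($L = 3^{2} = 9$)
$\left(L + 365\right)^{2} = \left(9 + 365\right)^{2} = 374^{2} = 139876$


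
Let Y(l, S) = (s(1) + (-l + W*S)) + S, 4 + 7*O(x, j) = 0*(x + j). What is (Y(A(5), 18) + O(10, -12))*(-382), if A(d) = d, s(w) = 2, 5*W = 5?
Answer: -86714/7 ≈ -12388.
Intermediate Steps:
W = 1 (W = (⅕)*5 = 1)
O(x, j) = -4/7 (O(x, j) = -4/7 + (0*(x + j))/7 = -4/7 + (0*(j + x))/7 = -4/7 + (⅐)*0 = -4/7 + 0 = -4/7)
Y(l, S) = 2 - l + 2*S (Y(l, S) = (2 + (-l + 1*S)) + S = (2 + (-l + S)) + S = (2 + (S - l)) + S = (2 + S - l) + S = 2 - l + 2*S)
(Y(A(5), 18) + O(10, -12))*(-382) = ((2 - 1*5 + 2*18) - 4/7)*(-382) = ((2 - 5 + 36) - 4/7)*(-382) = (33 - 4/7)*(-382) = (227/7)*(-382) = -86714/7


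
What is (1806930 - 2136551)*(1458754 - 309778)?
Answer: -378726618096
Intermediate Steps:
(1806930 - 2136551)*(1458754 - 309778) = -329621*1148976 = -378726618096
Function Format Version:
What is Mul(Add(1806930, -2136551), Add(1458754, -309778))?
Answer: -378726618096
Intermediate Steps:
Mul(Add(1806930, -2136551), Add(1458754, -309778)) = Mul(-329621, 1148976) = -378726618096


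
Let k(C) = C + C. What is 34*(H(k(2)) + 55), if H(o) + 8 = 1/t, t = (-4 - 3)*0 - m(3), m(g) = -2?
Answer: 1615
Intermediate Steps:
k(C) = 2*C
t = 2 (t = (-4 - 3)*0 - 1*(-2) = -7*0 + 2 = 0 + 2 = 2)
H(o) = -15/2 (H(o) = -8 + 1/2 = -8 + ½ = -15/2)
34*(H(k(2)) + 55) = 34*(-15/2 + 55) = 34*(95/2) = 1615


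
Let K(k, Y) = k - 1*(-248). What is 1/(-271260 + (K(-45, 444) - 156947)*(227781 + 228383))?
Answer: -1/71501241276 ≈ -1.3986e-11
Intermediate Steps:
K(k, Y) = 248 + k (K(k, Y) = k + 248 = 248 + k)
1/(-271260 + (K(-45, 444) - 156947)*(227781 + 228383)) = 1/(-271260 + ((248 - 45) - 156947)*(227781 + 228383)) = 1/(-271260 + (203 - 156947)*456164) = 1/(-271260 - 156744*456164) = 1/(-271260 - 71500970016) = 1/(-71501241276) = -1/71501241276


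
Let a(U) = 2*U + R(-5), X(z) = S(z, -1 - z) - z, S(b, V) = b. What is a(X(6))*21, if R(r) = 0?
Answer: 0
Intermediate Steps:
X(z) = 0 (X(z) = z - z = 0)
a(U) = 2*U (a(U) = 2*U + 0 = 2*U)
a(X(6))*21 = (2*0)*21 = 0*21 = 0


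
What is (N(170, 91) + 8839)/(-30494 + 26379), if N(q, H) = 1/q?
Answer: -1502631/699550 ≈ -2.1480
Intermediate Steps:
(N(170, 91) + 8839)/(-30494 + 26379) = (1/170 + 8839)/(-30494 + 26379) = (1/170 + 8839)/(-4115) = (1502631/170)*(-1/4115) = -1502631/699550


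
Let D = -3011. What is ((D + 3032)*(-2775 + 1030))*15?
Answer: -549675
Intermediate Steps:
((D + 3032)*(-2775 + 1030))*15 = ((-3011 + 3032)*(-2775 + 1030))*15 = (21*(-1745))*15 = -36645*15 = -549675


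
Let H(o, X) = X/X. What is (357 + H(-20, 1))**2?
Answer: 128164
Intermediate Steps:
H(o, X) = 1
(357 + H(-20, 1))**2 = (357 + 1)**2 = 358**2 = 128164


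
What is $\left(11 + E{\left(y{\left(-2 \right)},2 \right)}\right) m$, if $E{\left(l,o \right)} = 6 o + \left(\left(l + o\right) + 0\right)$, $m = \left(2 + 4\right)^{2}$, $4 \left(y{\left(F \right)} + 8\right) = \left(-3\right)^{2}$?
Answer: $693$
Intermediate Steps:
$y{\left(F \right)} = - \frac{23}{4}$ ($y{\left(F \right)} = -8 + \frac{\left(-3\right)^{2}}{4} = -8 + \frac{1}{4} \cdot 9 = -8 + \frac{9}{4} = - \frac{23}{4}$)
$m = 36$ ($m = 6^{2} = 36$)
$E{\left(l,o \right)} = l + 7 o$ ($E{\left(l,o \right)} = 6 o + \left(l + o\right) = l + 7 o$)
$\left(11 + E{\left(y{\left(-2 \right)},2 \right)}\right) m = \left(11 + \left(- \frac{23}{4} + 7 \cdot 2\right)\right) 36 = \left(11 + \left(- \frac{23}{4} + 14\right)\right) 36 = \left(11 + \frac{33}{4}\right) 36 = \frac{77}{4} \cdot 36 = 693$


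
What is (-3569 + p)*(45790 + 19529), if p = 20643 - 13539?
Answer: 230902665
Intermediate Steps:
p = 7104
(-3569 + p)*(45790 + 19529) = (-3569 + 7104)*(45790 + 19529) = 3535*65319 = 230902665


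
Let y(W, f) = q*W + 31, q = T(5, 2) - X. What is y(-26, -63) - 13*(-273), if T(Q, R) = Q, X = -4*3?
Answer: 3138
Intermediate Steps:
X = -12
q = 17 (q = 5 - 1*(-12) = 5 + 12 = 17)
y(W, f) = 31 + 17*W (y(W, f) = 17*W + 31 = 31 + 17*W)
y(-26, -63) - 13*(-273) = (31 + 17*(-26)) - 13*(-273) = (31 - 442) + 3549 = -411 + 3549 = 3138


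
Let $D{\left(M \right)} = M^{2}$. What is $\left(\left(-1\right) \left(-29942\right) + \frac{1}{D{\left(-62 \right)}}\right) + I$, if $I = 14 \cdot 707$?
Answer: $\frac{153144961}{3844} \approx 39840.0$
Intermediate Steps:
$I = 9898$
$\left(\left(-1\right) \left(-29942\right) + \frac{1}{D{\left(-62 \right)}}\right) + I = \left(\left(-1\right) \left(-29942\right) + \frac{1}{\left(-62\right)^{2}}\right) + 9898 = \left(29942 + \frac{1}{3844}\right) + 9898 = \frac{115097049}{3844} + 9898 = \frac{153144961}{3844}$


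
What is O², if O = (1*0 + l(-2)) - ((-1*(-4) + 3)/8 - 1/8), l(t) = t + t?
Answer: 361/16 ≈ 22.563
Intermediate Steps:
l(t) = 2*t
O = -19/4 (O = (1*0 + 2*(-2)) - ((-1*(-4) + 3)/8 - 1/8) = (0 - 4) - ((4 + 3)*(⅛) - 1*⅛) = -4 - (7*(⅛) - ⅛) = -4 - (7/8 - ⅛) = -4 - 1*¾ = -4 - ¾ = -19/4 ≈ -4.7500)
O² = (-19/4)² = 361/16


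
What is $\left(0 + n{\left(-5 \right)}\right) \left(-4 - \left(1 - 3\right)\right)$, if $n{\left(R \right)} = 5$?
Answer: $-10$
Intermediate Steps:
$\left(0 + n{\left(-5 \right)}\right) \left(-4 - \left(1 - 3\right)\right) = \left(0 + 5\right) \left(-4 - \left(1 - 3\right)\right) = 5 \left(-4 - -2\right) = 5 \left(-4 + 2\right) = 5 \left(-2\right) = -10$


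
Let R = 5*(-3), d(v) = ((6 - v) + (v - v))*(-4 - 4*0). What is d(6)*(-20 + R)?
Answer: 0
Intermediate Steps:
d(v) = -24 + 4*v (d(v) = ((6 - v) + 0)*(-4 + 0) = (6 - v)*(-4) = -24 + 4*v)
R = -15
d(6)*(-20 + R) = (-24 + 4*6)*(-20 - 15) = (-24 + 24)*(-35) = 0*(-35) = 0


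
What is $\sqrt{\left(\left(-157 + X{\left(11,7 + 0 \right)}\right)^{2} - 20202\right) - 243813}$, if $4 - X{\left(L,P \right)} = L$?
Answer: $i \sqrt{237119} \approx 486.95 i$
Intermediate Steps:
$X{\left(L,P \right)} = 4 - L$
$\sqrt{\left(\left(-157 + X{\left(11,7 + 0 \right)}\right)^{2} - 20202\right) - 243813} = \sqrt{\left(\left(-157 + \left(4 - 11\right)\right)^{2} - 20202\right) - 243813} = \sqrt{\left(\left(-157 - 7\right)^{2} - 20202\right) - 243813} = \sqrt{\left(\left(-164\right)^{2} - 20202\right) - 243813} = \sqrt{\left(26896 - 20202\right) - 243813} = \sqrt{6694 - 243813} = \sqrt{-237119} = i \sqrt{237119}$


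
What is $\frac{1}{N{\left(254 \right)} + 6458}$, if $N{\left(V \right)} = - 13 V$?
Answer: $\frac{1}{3156} \approx 0.00031686$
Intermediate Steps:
$\frac{1}{N{\left(254 \right)} + 6458} = \frac{1}{\left(-13\right) 254 + 6458} = \frac{1}{-3302 + 6458} = \frac{1}{3156}$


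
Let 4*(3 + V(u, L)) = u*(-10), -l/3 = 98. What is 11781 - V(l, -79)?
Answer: 11049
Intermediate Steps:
l = -294 (l = -3*98 = -294)
V(u, L) = -3 - 5*u/2 (V(u, L) = -3 + (u*(-10))/4 = -3 + (-10*u)/4 = -3 - 5*u/2)
11781 - V(l, -79) = 11781 - (-3 - 5/2*(-294)) = 11781 - (-3 + 735) = 11781 - 1*732 = 11781 - 732 = 11049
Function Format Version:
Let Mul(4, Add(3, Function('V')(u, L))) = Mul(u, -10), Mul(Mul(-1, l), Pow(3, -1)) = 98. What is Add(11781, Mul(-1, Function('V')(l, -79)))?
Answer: 11049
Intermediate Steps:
l = -294 (l = Mul(-3, 98) = -294)
Function('V')(u, L) = Add(-3, Mul(Rational(-5, 2), u)) (Function('V')(u, L) = Add(-3, Mul(Rational(1, 4), Mul(u, -10))) = Add(-3, Mul(Rational(1, 4), Mul(-10, u))) = Add(-3, Mul(Rational(-5, 2), u)))
Add(11781, Mul(-1, Function('V')(l, -79))) = Add(11781, Mul(-1, Add(-3, Mul(Rational(-5, 2), -294)))) = Add(11781, Mul(-1, Add(-3, 735))) = Add(11781, Mul(-1, 732)) = Add(11781, -732) = 11049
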